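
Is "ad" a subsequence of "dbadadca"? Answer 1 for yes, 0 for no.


Check if "ad" is a subsequence of "dbadadca"
Greedy scan:
  Position 0 ('d'): no match needed
  Position 1 ('b'): no match needed
  Position 2 ('a'): matches sub[0] = 'a'
  Position 3 ('d'): matches sub[1] = 'd'
  Position 4 ('a'): no match needed
  Position 5 ('d'): no match needed
  Position 6 ('c'): no match needed
  Position 7 ('a'): no match needed
All 2 characters matched => is a subsequence

1


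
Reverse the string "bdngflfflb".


Input: bdngflfflb
Reading characters right to left:
  Position 9: 'b'
  Position 8: 'l'
  Position 7: 'f'
  Position 6: 'f'
  Position 5: 'l'
  Position 4: 'f'
  Position 3: 'g'
  Position 2: 'n'
  Position 1: 'd'
  Position 0: 'b'
Reversed: blfflfgndb

blfflfgndb


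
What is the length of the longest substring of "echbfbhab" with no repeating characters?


Input: "echbfbhab"
Sliding window (track last position of each char):
  Position 0 ('e'): window [0,0] length 1 -- new best
  Position 1 ('c'): window [0,1] length 2 -- new best
  Position 2 ('h'): window [0,2] length 3 -- new best
  Position 3 ('b'): window [0,3] length 4 -- new best
  Position 4 ('f'): window [0,4] length 5 -- new best
  Position 5 ('b'): repeat (last at 3), move window start to 4
  Position 5 ('b'): window [4,5] length 2
  Position 6 ('h'): window [4,6] length 3
  Position 7 ('a'): window [4,7] length 4
  Position 8 ('b'): repeat (last at 5), move window start to 6
  Position 8 ('b'): window [6,8] length 3
Longest substring with no repeats: "echbf" with length 5

5


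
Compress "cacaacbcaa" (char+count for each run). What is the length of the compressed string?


Input: cacaacbcaa
Runs:
  'c' x 1 => "c1"
  'a' x 1 => "a1"
  'c' x 1 => "c1"
  'a' x 2 => "a2"
  'c' x 1 => "c1"
  'b' x 1 => "b1"
  'c' x 1 => "c1"
  'a' x 2 => "a2"
Compressed: "c1a1c1a2c1b1c1a2"
Compressed length: 16

16


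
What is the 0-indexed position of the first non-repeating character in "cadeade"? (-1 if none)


Input: cadeade
Character frequencies:
  'a': 2
  'c': 1
  'd': 2
  'e': 2
Scanning left to right for freq == 1:
  Position 0 ('c'): unique! => answer = 0

0


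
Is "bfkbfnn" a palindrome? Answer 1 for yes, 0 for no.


Input: bfkbfnn
Reversed: nnfbkfb
  Compare pos 0 ('b') with pos 6 ('n'): MISMATCH
  Compare pos 1 ('f') with pos 5 ('n'): MISMATCH
  Compare pos 2 ('k') with pos 4 ('f'): MISMATCH
Result: not a palindrome

0


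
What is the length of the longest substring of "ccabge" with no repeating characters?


Input: "ccabge"
Sliding window (track last position of each char):
  Position 0 ('c'): window [0,0] length 1 -- new best
  Position 1 ('c'): repeat (last at 0), move window start to 1
  Position 1 ('c'): window [1,1] length 1
  Position 2 ('a'): window [1,2] length 2 -- new best
  Position 3 ('b'): window [1,3] length 3 -- new best
  Position 4 ('g'): window [1,4] length 4 -- new best
  Position 5 ('e'): window [1,5] length 5 -- new best
Longest substring with no repeats: "cabge" with length 5

5


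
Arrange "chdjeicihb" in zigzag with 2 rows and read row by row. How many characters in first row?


Zigzag "chdjeicihb" into 2 rows:
Placing characters:
  'c' => row 0
  'h' => row 1
  'd' => row 0
  'j' => row 1
  'e' => row 0
  'i' => row 1
  'c' => row 0
  'i' => row 1
  'h' => row 0
  'b' => row 1
Rows:
  Row 0: "cdech"
  Row 1: "hjiib"
First row length: 5

5


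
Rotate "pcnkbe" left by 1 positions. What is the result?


Input: "pcnkbe", rotate left by 1
First 1 characters: "p"
Remaining characters: "cnkbe"
Concatenate remaining + first: "cnkbe" + "p" = "cnkbep"

cnkbep


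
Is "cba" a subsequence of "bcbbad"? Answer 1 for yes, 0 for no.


Check if "cba" is a subsequence of "bcbbad"
Greedy scan:
  Position 0 ('b'): no match needed
  Position 1 ('c'): matches sub[0] = 'c'
  Position 2 ('b'): matches sub[1] = 'b'
  Position 3 ('b'): no match needed
  Position 4 ('a'): matches sub[2] = 'a'
  Position 5 ('d'): no match needed
All 3 characters matched => is a subsequence

1


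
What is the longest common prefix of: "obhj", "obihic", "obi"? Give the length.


Words: obhj, obihic, obi
  Position 0: all 'o' => match
  Position 1: all 'b' => match
  Position 2: ('h', 'i', 'i') => mismatch, stop
LCP = "ob" (length 2)

2


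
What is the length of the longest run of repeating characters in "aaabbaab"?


Input: "aaabbaab"
Scanning for longest run:
  Position 1 ('a'): continues run of 'a', length=2
  Position 2 ('a'): continues run of 'a', length=3
  Position 3 ('b'): new char, reset run to 1
  Position 4 ('b'): continues run of 'b', length=2
  Position 5 ('a'): new char, reset run to 1
  Position 6 ('a'): continues run of 'a', length=2
  Position 7 ('b'): new char, reset run to 1
Longest run: 'a' with length 3

3


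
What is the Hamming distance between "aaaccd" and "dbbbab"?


Comparing "aaaccd" and "dbbbab" position by position:
  Position 0: 'a' vs 'd' => differ
  Position 1: 'a' vs 'b' => differ
  Position 2: 'a' vs 'b' => differ
  Position 3: 'c' vs 'b' => differ
  Position 4: 'c' vs 'a' => differ
  Position 5: 'd' vs 'b' => differ
Total differences (Hamming distance): 6

6


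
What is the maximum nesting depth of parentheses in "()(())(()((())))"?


Input: "()(())(()((())))"
Tracking depth:
  Position 0 '(': depth becomes 1
  Position 1 ')': depth becomes 0
  Position 2 '(': depth becomes 1
  Position 3 '(': depth becomes 2
  Position 4 ')': depth becomes 1
  Position 5 ')': depth becomes 0
  Position 6 '(': depth becomes 1
  Position 7 '(': depth becomes 2
  Position 8 ')': depth becomes 1
  Position 9 '(': depth becomes 2
  Position 10 '(': depth becomes 3
  Position 11 '(': depth becomes 4
  Position 12 ')': depth becomes 3
  Position 13 ')': depth becomes 2
  Position 14 ')': depth becomes 1
  Position 15 ')': depth becomes 0
Maximum depth reached: 4

4


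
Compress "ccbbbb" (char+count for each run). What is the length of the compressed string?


Input: ccbbbb
Runs:
  'c' x 2 => "c2"
  'b' x 4 => "b4"
Compressed: "c2b4"
Compressed length: 4

4


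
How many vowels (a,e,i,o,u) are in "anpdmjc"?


Input: anpdmjc
Checking each character:
  'a' at position 0: vowel (running total: 1)
  'n' at position 1: consonant
  'p' at position 2: consonant
  'd' at position 3: consonant
  'm' at position 4: consonant
  'j' at position 5: consonant
  'c' at position 6: consonant
Total vowels: 1

1


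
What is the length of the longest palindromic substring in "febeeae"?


Input: "febeeae"
Checking substrings for palindromes:
  [1:4] "ebe" (len 3) => palindrome
  [4:7] "eae" (len 3) => palindrome
  [3:5] "ee" (len 2) => palindrome
Longest palindromic substring: "ebe" with length 3

3


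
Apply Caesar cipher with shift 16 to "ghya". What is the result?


Caesar cipher: shift "ghya" by 16
  'g' (pos 6) + 16 = pos 22 = 'w'
  'h' (pos 7) + 16 = pos 23 = 'x'
  'y' (pos 24) + 16 = pos 14 = 'o'
  'a' (pos 0) + 16 = pos 16 = 'q'
Result: wxoq

wxoq


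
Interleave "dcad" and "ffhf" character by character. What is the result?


Interleaving "dcad" and "ffhf":
  Position 0: 'd' from first, 'f' from second => "df"
  Position 1: 'c' from first, 'f' from second => "cf"
  Position 2: 'a' from first, 'h' from second => "ah"
  Position 3: 'd' from first, 'f' from second => "df"
Result: dfcfahdf

dfcfahdf


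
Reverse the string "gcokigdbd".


Input: gcokigdbd
Reading characters right to left:
  Position 8: 'd'
  Position 7: 'b'
  Position 6: 'd'
  Position 5: 'g'
  Position 4: 'i'
  Position 3: 'k'
  Position 2: 'o'
  Position 1: 'c'
  Position 0: 'g'
Reversed: dbdgikocg

dbdgikocg


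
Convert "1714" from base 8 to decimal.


Input: "1714" in base 8
Positional expansion:
  Digit '1' (value 1) x 8^3 = 512
  Digit '7' (value 7) x 8^2 = 448
  Digit '1' (value 1) x 8^1 = 8
  Digit '4' (value 4) x 8^0 = 4
Sum = 972

972


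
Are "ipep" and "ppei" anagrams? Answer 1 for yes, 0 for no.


Strings: "ipep", "ppei"
Sorted first:  eipp
Sorted second: eipp
Sorted forms match => anagrams

1


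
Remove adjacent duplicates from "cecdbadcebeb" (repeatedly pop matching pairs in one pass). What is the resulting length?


Input: cecdbadcebeb
Stack-based adjacent duplicate removal:
  Read 'c': push. Stack: c
  Read 'e': push. Stack: ce
  Read 'c': push. Stack: cec
  Read 'd': push. Stack: cecd
  Read 'b': push. Stack: cecdb
  Read 'a': push. Stack: cecdba
  Read 'd': push. Stack: cecdbad
  Read 'c': push. Stack: cecdbadc
  Read 'e': push. Stack: cecdbadce
  Read 'b': push. Stack: cecdbadceb
  Read 'e': push. Stack: cecdbadcebe
  Read 'b': push. Stack: cecdbadcebeb
Final stack: "cecdbadcebeb" (length 12)

12


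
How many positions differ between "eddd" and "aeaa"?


Comparing "eddd" and "aeaa" position by position:
  Position 0: 'e' vs 'a' => DIFFER
  Position 1: 'd' vs 'e' => DIFFER
  Position 2: 'd' vs 'a' => DIFFER
  Position 3: 'd' vs 'a' => DIFFER
Positions that differ: 4

4


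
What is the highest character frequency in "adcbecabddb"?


Input: adcbecabddb
Character counts:
  'a': 2
  'b': 3
  'c': 2
  'd': 3
  'e': 1
Maximum frequency: 3

3


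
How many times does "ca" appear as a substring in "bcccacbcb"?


Searching for "ca" in "bcccacbcb"
Scanning each position:
  Position 0: "bc" => no
  Position 1: "cc" => no
  Position 2: "cc" => no
  Position 3: "ca" => MATCH
  Position 4: "ac" => no
  Position 5: "cb" => no
  Position 6: "bc" => no
  Position 7: "cb" => no
Total occurrences: 1

1


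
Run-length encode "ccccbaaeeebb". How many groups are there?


Input: ccccbaaeeebb
Scanning for consecutive runs:
  Group 1: 'c' x 4 (positions 0-3)
  Group 2: 'b' x 1 (positions 4-4)
  Group 3: 'a' x 2 (positions 5-6)
  Group 4: 'e' x 3 (positions 7-9)
  Group 5: 'b' x 2 (positions 10-11)
Total groups: 5

5


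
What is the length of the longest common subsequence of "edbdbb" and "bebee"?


LCS of "edbdbb" and "bebee"
DP table:
           b    e    b    e    e
      0    0    0    0    0    0
  e   0    0    1    1    1    1
  d   0    0    1    1    1    1
  b   0    1    1    2    2    2
  d   0    1    1    2    2    2
  b   0    1    1    2    2    2
  b   0    1    1    2    2    2
LCS length = dp[6][5] = 2

2


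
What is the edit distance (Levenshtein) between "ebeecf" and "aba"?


Computing edit distance: "ebeecf" -> "aba"
DP table:
           a    b    a
      0    1    2    3
  e   1    1    2    3
  b   2    2    1    2
  e   3    3    2    2
  e   4    4    3    3
  c   5    5    4    4
  f   6    6    5    5
Edit distance = dp[6][3] = 5

5


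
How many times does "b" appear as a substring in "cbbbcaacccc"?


Searching for "b" in "cbbbcaacccc"
Scanning each position:
  Position 0: "c" => no
  Position 1: "b" => MATCH
  Position 2: "b" => MATCH
  Position 3: "b" => MATCH
  Position 4: "c" => no
  Position 5: "a" => no
  Position 6: "a" => no
  Position 7: "c" => no
  Position 8: "c" => no
  Position 9: "c" => no
  Position 10: "c" => no
Total occurrences: 3

3


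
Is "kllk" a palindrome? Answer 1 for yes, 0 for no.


Input: kllk
Reversed: kllk
  Compare pos 0 ('k') with pos 3 ('k'): match
  Compare pos 1 ('l') with pos 2 ('l'): match
Result: palindrome

1


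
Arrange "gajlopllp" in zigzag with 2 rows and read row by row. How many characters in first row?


Zigzag "gajlopllp" into 2 rows:
Placing characters:
  'g' => row 0
  'a' => row 1
  'j' => row 0
  'l' => row 1
  'o' => row 0
  'p' => row 1
  'l' => row 0
  'l' => row 1
  'p' => row 0
Rows:
  Row 0: "gjolp"
  Row 1: "alpl"
First row length: 5

5


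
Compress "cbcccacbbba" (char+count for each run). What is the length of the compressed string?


Input: cbcccacbbba
Runs:
  'c' x 1 => "c1"
  'b' x 1 => "b1"
  'c' x 3 => "c3"
  'a' x 1 => "a1"
  'c' x 1 => "c1"
  'b' x 3 => "b3"
  'a' x 1 => "a1"
Compressed: "c1b1c3a1c1b3a1"
Compressed length: 14

14


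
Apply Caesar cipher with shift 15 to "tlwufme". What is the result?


Caesar cipher: shift "tlwufme" by 15
  't' (pos 19) + 15 = pos 8 = 'i'
  'l' (pos 11) + 15 = pos 0 = 'a'
  'w' (pos 22) + 15 = pos 11 = 'l'
  'u' (pos 20) + 15 = pos 9 = 'j'
  'f' (pos 5) + 15 = pos 20 = 'u'
  'm' (pos 12) + 15 = pos 1 = 'b'
  'e' (pos 4) + 15 = pos 19 = 't'
Result: ialjubt

ialjubt


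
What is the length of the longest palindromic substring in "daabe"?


Input: "daabe"
Checking substrings for palindromes:
  [1:3] "aa" (len 2) => palindrome
Longest palindromic substring: "aa" with length 2

2


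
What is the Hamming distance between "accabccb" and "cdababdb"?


Comparing "accabccb" and "cdababdb" position by position:
  Position 0: 'a' vs 'c' => differ
  Position 1: 'c' vs 'd' => differ
  Position 2: 'c' vs 'a' => differ
  Position 3: 'a' vs 'b' => differ
  Position 4: 'b' vs 'a' => differ
  Position 5: 'c' vs 'b' => differ
  Position 6: 'c' vs 'd' => differ
  Position 7: 'b' vs 'b' => same
Total differences (Hamming distance): 7

7


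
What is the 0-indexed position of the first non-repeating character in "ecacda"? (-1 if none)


Input: ecacda
Character frequencies:
  'a': 2
  'c': 2
  'd': 1
  'e': 1
Scanning left to right for freq == 1:
  Position 0 ('e'): unique! => answer = 0

0


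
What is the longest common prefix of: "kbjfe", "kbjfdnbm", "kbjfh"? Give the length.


Words: kbjfe, kbjfdnbm, kbjfh
  Position 0: all 'k' => match
  Position 1: all 'b' => match
  Position 2: all 'j' => match
  Position 3: all 'f' => match
  Position 4: ('e', 'd', 'h') => mismatch, stop
LCP = "kbjf" (length 4)

4


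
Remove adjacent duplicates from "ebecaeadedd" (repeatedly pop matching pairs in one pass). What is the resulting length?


Input: ebecaeadedd
Stack-based adjacent duplicate removal:
  Read 'e': push. Stack: e
  Read 'b': push. Stack: eb
  Read 'e': push. Stack: ebe
  Read 'c': push. Stack: ebec
  Read 'a': push. Stack: ebeca
  Read 'e': push. Stack: ebecae
  Read 'a': push. Stack: ebecaea
  Read 'd': push. Stack: ebecaead
  Read 'e': push. Stack: ebecaeade
  Read 'd': push. Stack: ebecaeaded
  Read 'd': matches stack top 'd' => pop. Stack: ebecaeade
Final stack: "ebecaeade" (length 9)

9


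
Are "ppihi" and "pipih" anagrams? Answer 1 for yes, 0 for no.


Strings: "ppihi", "pipih"
Sorted first:  hiipp
Sorted second: hiipp
Sorted forms match => anagrams

1


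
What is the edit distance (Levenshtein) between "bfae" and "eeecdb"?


Computing edit distance: "bfae" -> "eeecdb"
DP table:
           e    e    e    c    d    b
      0    1    2    3    4    5    6
  b   1    1    2    3    4    5    5
  f   2    2    2    3    4    5    6
  a   3    3    3    3    4    5    6
  e   4    3    3    3    4    5    6
Edit distance = dp[4][6] = 6

6


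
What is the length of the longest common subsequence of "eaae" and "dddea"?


LCS of "eaae" and "dddea"
DP table:
           d    d    d    e    a
      0    0    0    0    0    0
  e   0    0    0    0    1    1
  a   0    0    0    0    1    2
  a   0    0    0    0    1    2
  e   0    0    0    0    1    2
LCS length = dp[4][5] = 2

2


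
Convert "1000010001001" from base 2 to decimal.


Input: "1000010001001" in base 2
Positional expansion:
  Digit '1' (value 1) x 2^12 = 4096
  Digit '0' (value 0) x 2^11 = 0
  Digit '0' (value 0) x 2^10 = 0
  Digit '0' (value 0) x 2^9 = 0
  Digit '0' (value 0) x 2^8 = 0
  Digit '1' (value 1) x 2^7 = 128
  Digit '0' (value 0) x 2^6 = 0
  Digit '0' (value 0) x 2^5 = 0
  Digit '0' (value 0) x 2^4 = 0
  Digit '1' (value 1) x 2^3 = 8
  Digit '0' (value 0) x 2^2 = 0
  Digit '0' (value 0) x 2^1 = 0
  Digit '1' (value 1) x 2^0 = 1
Sum = 4233

4233


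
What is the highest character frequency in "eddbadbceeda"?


Input: eddbadbceeda
Character counts:
  'a': 2
  'b': 2
  'c': 1
  'd': 4
  'e': 3
Maximum frequency: 4

4


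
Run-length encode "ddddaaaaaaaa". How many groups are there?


Input: ddddaaaaaaaa
Scanning for consecutive runs:
  Group 1: 'd' x 4 (positions 0-3)
  Group 2: 'a' x 8 (positions 4-11)
Total groups: 2

2


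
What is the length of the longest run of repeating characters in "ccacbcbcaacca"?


Input: "ccacbcbcaacca"
Scanning for longest run:
  Position 1 ('c'): continues run of 'c', length=2
  Position 2 ('a'): new char, reset run to 1
  Position 3 ('c'): new char, reset run to 1
  Position 4 ('b'): new char, reset run to 1
  Position 5 ('c'): new char, reset run to 1
  Position 6 ('b'): new char, reset run to 1
  Position 7 ('c'): new char, reset run to 1
  Position 8 ('a'): new char, reset run to 1
  Position 9 ('a'): continues run of 'a', length=2
  Position 10 ('c'): new char, reset run to 1
  Position 11 ('c'): continues run of 'c', length=2
  Position 12 ('a'): new char, reset run to 1
Longest run: 'c' with length 2

2


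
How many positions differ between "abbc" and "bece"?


Comparing "abbc" and "bece" position by position:
  Position 0: 'a' vs 'b' => DIFFER
  Position 1: 'b' vs 'e' => DIFFER
  Position 2: 'b' vs 'c' => DIFFER
  Position 3: 'c' vs 'e' => DIFFER
Positions that differ: 4

4


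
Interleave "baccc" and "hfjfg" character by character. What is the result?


Interleaving "baccc" and "hfjfg":
  Position 0: 'b' from first, 'h' from second => "bh"
  Position 1: 'a' from first, 'f' from second => "af"
  Position 2: 'c' from first, 'j' from second => "cj"
  Position 3: 'c' from first, 'f' from second => "cf"
  Position 4: 'c' from first, 'g' from second => "cg"
Result: bhafcjcfcg

bhafcjcfcg


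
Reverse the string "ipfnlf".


Input: ipfnlf
Reading characters right to left:
  Position 5: 'f'
  Position 4: 'l'
  Position 3: 'n'
  Position 2: 'f'
  Position 1: 'p'
  Position 0: 'i'
Reversed: flnfpi

flnfpi


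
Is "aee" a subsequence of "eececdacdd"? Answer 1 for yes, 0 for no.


Check if "aee" is a subsequence of "eececdacdd"
Greedy scan:
  Position 0 ('e'): no match needed
  Position 1 ('e'): no match needed
  Position 2 ('c'): no match needed
  Position 3 ('e'): no match needed
  Position 4 ('c'): no match needed
  Position 5 ('d'): no match needed
  Position 6 ('a'): matches sub[0] = 'a'
  Position 7 ('c'): no match needed
  Position 8 ('d'): no match needed
  Position 9 ('d'): no match needed
Only matched 1/3 characters => not a subsequence

0


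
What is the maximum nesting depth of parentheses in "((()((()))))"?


Input: "((()((()))))"
Tracking depth:
  Position 0 '(': depth becomes 1
  Position 1 '(': depth becomes 2
  Position 2 '(': depth becomes 3
  Position 3 ')': depth becomes 2
  Position 4 '(': depth becomes 3
  Position 5 '(': depth becomes 4
  Position 6 '(': depth becomes 5
  Position 7 ')': depth becomes 4
  Position 8 ')': depth becomes 3
  Position 9 ')': depth becomes 2
  Position 10 ')': depth becomes 1
  Position 11 ')': depth becomes 0
Maximum depth reached: 5

5


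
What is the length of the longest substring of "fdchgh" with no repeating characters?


Input: "fdchgh"
Sliding window (track last position of each char):
  Position 0 ('f'): window [0,0] length 1 -- new best
  Position 1 ('d'): window [0,1] length 2 -- new best
  Position 2 ('c'): window [0,2] length 3 -- new best
  Position 3 ('h'): window [0,3] length 4 -- new best
  Position 4 ('g'): window [0,4] length 5 -- new best
  Position 5 ('h'): repeat (last at 3), move window start to 4
  Position 5 ('h'): window [4,5] length 2
Longest substring with no repeats: "fdchg" with length 5

5


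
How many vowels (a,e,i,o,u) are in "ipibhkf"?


Input: ipibhkf
Checking each character:
  'i' at position 0: vowel (running total: 1)
  'p' at position 1: consonant
  'i' at position 2: vowel (running total: 2)
  'b' at position 3: consonant
  'h' at position 4: consonant
  'k' at position 5: consonant
  'f' at position 6: consonant
Total vowels: 2

2


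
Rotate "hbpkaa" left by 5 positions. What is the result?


Input: "hbpkaa", rotate left by 5
First 5 characters: "hbpka"
Remaining characters: "a"
Concatenate remaining + first: "a" + "hbpka" = "ahbpka"

ahbpka


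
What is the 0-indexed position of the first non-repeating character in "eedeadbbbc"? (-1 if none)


Input: eedeadbbbc
Character frequencies:
  'a': 1
  'b': 3
  'c': 1
  'd': 2
  'e': 3
Scanning left to right for freq == 1:
  Position 0 ('e'): freq=3, skip
  Position 1 ('e'): freq=3, skip
  Position 2 ('d'): freq=2, skip
  Position 3 ('e'): freq=3, skip
  Position 4 ('a'): unique! => answer = 4

4


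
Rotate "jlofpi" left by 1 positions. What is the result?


Input: "jlofpi", rotate left by 1
First 1 characters: "j"
Remaining characters: "lofpi"
Concatenate remaining + first: "lofpi" + "j" = "lofpij"

lofpij


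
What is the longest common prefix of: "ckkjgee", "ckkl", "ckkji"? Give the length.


Words: ckkjgee, ckkl, ckkji
  Position 0: all 'c' => match
  Position 1: all 'k' => match
  Position 2: all 'k' => match
  Position 3: ('j', 'l', 'j') => mismatch, stop
LCP = "ckk" (length 3)

3


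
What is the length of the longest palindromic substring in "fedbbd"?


Input: "fedbbd"
Checking substrings for palindromes:
  [2:6] "dbbd" (len 4) => palindrome
  [3:5] "bb" (len 2) => palindrome
Longest palindromic substring: "dbbd" with length 4

4


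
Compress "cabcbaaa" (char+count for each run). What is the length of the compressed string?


Input: cabcbaaa
Runs:
  'c' x 1 => "c1"
  'a' x 1 => "a1"
  'b' x 1 => "b1"
  'c' x 1 => "c1"
  'b' x 1 => "b1"
  'a' x 3 => "a3"
Compressed: "c1a1b1c1b1a3"
Compressed length: 12

12


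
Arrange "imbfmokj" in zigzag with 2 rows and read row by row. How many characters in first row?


Zigzag "imbfmokj" into 2 rows:
Placing characters:
  'i' => row 0
  'm' => row 1
  'b' => row 0
  'f' => row 1
  'm' => row 0
  'o' => row 1
  'k' => row 0
  'j' => row 1
Rows:
  Row 0: "ibmk"
  Row 1: "mfoj"
First row length: 4

4


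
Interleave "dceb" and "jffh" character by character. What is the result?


Interleaving "dceb" and "jffh":
  Position 0: 'd' from first, 'j' from second => "dj"
  Position 1: 'c' from first, 'f' from second => "cf"
  Position 2: 'e' from first, 'f' from second => "ef"
  Position 3: 'b' from first, 'h' from second => "bh"
Result: djcfefbh

djcfefbh


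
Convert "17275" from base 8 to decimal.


Input: "17275" in base 8
Positional expansion:
  Digit '1' (value 1) x 8^4 = 4096
  Digit '7' (value 7) x 8^3 = 3584
  Digit '2' (value 2) x 8^2 = 128
  Digit '7' (value 7) x 8^1 = 56
  Digit '5' (value 5) x 8^0 = 5
Sum = 7869

7869


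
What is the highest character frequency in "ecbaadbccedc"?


Input: ecbaadbccedc
Character counts:
  'a': 2
  'b': 2
  'c': 4
  'd': 2
  'e': 2
Maximum frequency: 4

4


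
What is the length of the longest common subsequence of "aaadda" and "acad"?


LCS of "aaadda" and "acad"
DP table:
           a    c    a    d
      0    0    0    0    0
  a   0    1    1    1    1
  a   0    1    1    2    2
  a   0    1    1    2    2
  d   0    1    1    2    3
  d   0    1    1    2    3
  a   0    1    1    2    3
LCS length = dp[6][4] = 3

3


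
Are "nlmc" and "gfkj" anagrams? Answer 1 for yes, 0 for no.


Strings: "nlmc", "gfkj"
Sorted first:  clmn
Sorted second: fgjk
Differ at position 0: 'c' vs 'f' => not anagrams

0


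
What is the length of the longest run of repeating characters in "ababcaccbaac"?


Input: "ababcaccbaac"
Scanning for longest run:
  Position 1 ('b'): new char, reset run to 1
  Position 2 ('a'): new char, reset run to 1
  Position 3 ('b'): new char, reset run to 1
  Position 4 ('c'): new char, reset run to 1
  Position 5 ('a'): new char, reset run to 1
  Position 6 ('c'): new char, reset run to 1
  Position 7 ('c'): continues run of 'c', length=2
  Position 8 ('b'): new char, reset run to 1
  Position 9 ('a'): new char, reset run to 1
  Position 10 ('a'): continues run of 'a', length=2
  Position 11 ('c'): new char, reset run to 1
Longest run: 'c' with length 2

2


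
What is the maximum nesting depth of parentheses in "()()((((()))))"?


Input: "()()((((()))))"
Tracking depth:
  Position 0 '(': depth becomes 1
  Position 1 ')': depth becomes 0
  Position 2 '(': depth becomes 1
  Position 3 ')': depth becomes 0
  Position 4 '(': depth becomes 1
  Position 5 '(': depth becomes 2
  Position 6 '(': depth becomes 3
  Position 7 '(': depth becomes 4
  Position 8 '(': depth becomes 5
  Position 9 ')': depth becomes 4
  Position 10 ')': depth becomes 3
  Position 11 ')': depth becomes 2
  Position 12 ')': depth becomes 1
  Position 13 ')': depth becomes 0
Maximum depth reached: 5

5


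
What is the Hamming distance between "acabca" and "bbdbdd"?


Comparing "acabca" and "bbdbdd" position by position:
  Position 0: 'a' vs 'b' => differ
  Position 1: 'c' vs 'b' => differ
  Position 2: 'a' vs 'd' => differ
  Position 3: 'b' vs 'b' => same
  Position 4: 'c' vs 'd' => differ
  Position 5: 'a' vs 'd' => differ
Total differences (Hamming distance): 5

5


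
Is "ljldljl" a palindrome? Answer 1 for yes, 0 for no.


Input: ljldljl
Reversed: ljldljl
  Compare pos 0 ('l') with pos 6 ('l'): match
  Compare pos 1 ('j') with pos 5 ('j'): match
  Compare pos 2 ('l') with pos 4 ('l'): match
Result: palindrome

1


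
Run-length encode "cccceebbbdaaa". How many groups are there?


Input: cccceebbbdaaa
Scanning for consecutive runs:
  Group 1: 'c' x 4 (positions 0-3)
  Group 2: 'e' x 2 (positions 4-5)
  Group 3: 'b' x 3 (positions 6-8)
  Group 4: 'd' x 1 (positions 9-9)
  Group 5: 'a' x 3 (positions 10-12)
Total groups: 5

5


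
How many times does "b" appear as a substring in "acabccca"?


Searching for "b" in "acabccca"
Scanning each position:
  Position 0: "a" => no
  Position 1: "c" => no
  Position 2: "a" => no
  Position 3: "b" => MATCH
  Position 4: "c" => no
  Position 5: "c" => no
  Position 6: "c" => no
  Position 7: "a" => no
Total occurrences: 1

1


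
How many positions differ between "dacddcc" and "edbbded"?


Comparing "dacddcc" and "edbbded" position by position:
  Position 0: 'd' vs 'e' => DIFFER
  Position 1: 'a' vs 'd' => DIFFER
  Position 2: 'c' vs 'b' => DIFFER
  Position 3: 'd' vs 'b' => DIFFER
  Position 4: 'd' vs 'd' => same
  Position 5: 'c' vs 'e' => DIFFER
  Position 6: 'c' vs 'd' => DIFFER
Positions that differ: 6

6


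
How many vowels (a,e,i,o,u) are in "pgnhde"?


Input: pgnhde
Checking each character:
  'p' at position 0: consonant
  'g' at position 1: consonant
  'n' at position 2: consonant
  'h' at position 3: consonant
  'd' at position 4: consonant
  'e' at position 5: vowel (running total: 1)
Total vowels: 1

1


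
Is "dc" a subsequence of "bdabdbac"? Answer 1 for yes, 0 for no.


Check if "dc" is a subsequence of "bdabdbac"
Greedy scan:
  Position 0 ('b'): no match needed
  Position 1 ('d'): matches sub[0] = 'd'
  Position 2 ('a'): no match needed
  Position 3 ('b'): no match needed
  Position 4 ('d'): no match needed
  Position 5 ('b'): no match needed
  Position 6 ('a'): no match needed
  Position 7 ('c'): matches sub[1] = 'c'
All 2 characters matched => is a subsequence

1


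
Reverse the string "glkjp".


Input: glkjp
Reading characters right to left:
  Position 4: 'p'
  Position 3: 'j'
  Position 2: 'k'
  Position 1: 'l'
  Position 0: 'g'
Reversed: pjklg

pjklg


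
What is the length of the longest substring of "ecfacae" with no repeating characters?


Input: "ecfacae"
Sliding window (track last position of each char):
  Position 0 ('e'): window [0,0] length 1 -- new best
  Position 1 ('c'): window [0,1] length 2 -- new best
  Position 2 ('f'): window [0,2] length 3 -- new best
  Position 3 ('a'): window [0,3] length 4 -- new best
  Position 4 ('c'): repeat (last at 1), move window start to 2
  Position 4 ('c'): window [2,4] length 3
  Position 5 ('a'): repeat (last at 3), move window start to 4
  Position 5 ('a'): window [4,5] length 2
  Position 6 ('e'): window [4,6] length 3
Longest substring with no repeats: "ecfa" with length 4

4


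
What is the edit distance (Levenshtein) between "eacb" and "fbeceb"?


Computing edit distance: "eacb" -> "fbeceb"
DP table:
           f    b    e    c    e    b
      0    1    2    3    4    5    6
  e   1    1    2    2    3    4    5
  a   2    2    2    3    3    4    5
  c   3    3    3    3    3    4    5
  b   4    4    3    4    4    4    4
Edit distance = dp[4][6] = 4

4


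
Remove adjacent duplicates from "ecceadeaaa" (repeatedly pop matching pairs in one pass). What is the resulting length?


Input: ecceadeaaa
Stack-based adjacent duplicate removal:
  Read 'e': push. Stack: e
  Read 'c': push. Stack: ec
  Read 'c': matches stack top 'c' => pop. Stack: e
  Read 'e': matches stack top 'e' => pop. Stack: (empty)
  Read 'a': push. Stack: a
  Read 'd': push. Stack: ad
  Read 'e': push. Stack: ade
  Read 'a': push. Stack: adea
  Read 'a': matches stack top 'a' => pop. Stack: ade
  Read 'a': push. Stack: adea
Final stack: "adea" (length 4)

4


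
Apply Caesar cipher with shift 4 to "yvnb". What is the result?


Caesar cipher: shift "yvnb" by 4
  'y' (pos 24) + 4 = pos 2 = 'c'
  'v' (pos 21) + 4 = pos 25 = 'z'
  'n' (pos 13) + 4 = pos 17 = 'r'
  'b' (pos 1) + 4 = pos 5 = 'f'
Result: czrf

czrf


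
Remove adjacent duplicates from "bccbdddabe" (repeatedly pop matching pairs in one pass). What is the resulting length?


Input: bccbdddabe
Stack-based adjacent duplicate removal:
  Read 'b': push. Stack: b
  Read 'c': push. Stack: bc
  Read 'c': matches stack top 'c' => pop. Stack: b
  Read 'b': matches stack top 'b' => pop. Stack: (empty)
  Read 'd': push. Stack: d
  Read 'd': matches stack top 'd' => pop. Stack: (empty)
  Read 'd': push. Stack: d
  Read 'a': push. Stack: da
  Read 'b': push. Stack: dab
  Read 'e': push. Stack: dabe
Final stack: "dabe" (length 4)

4


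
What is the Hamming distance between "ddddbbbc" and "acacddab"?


Comparing "ddddbbbc" and "acacddab" position by position:
  Position 0: 'd' vs 'a' => differ
  Position 1: 'd' vs 'c' => differ
  Position 2: 'd' vs 'a' => differ
  Position 3: 'd' vs 'c' => differ
  Position 4: 'b' vs 'd' => differ
  Position 5: 'b' vs 'd' => differ
  Position 6: 'b' vs 'a' => differ
  Position 7: 'c' vs 'b' => differ
Total differences (Hamming distance): 8

8


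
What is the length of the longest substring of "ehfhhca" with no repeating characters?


Input: "ehfhhca"
Sliding window (track last position of each char):
  Position 0 ('e'): window [0,0] length 1 -- new best
  Position 1 ('h'): window [0,1] length 2 -- new best
  Position 2 ('f'): window [0,2] length 3 -- new best
  Position 3 ('h'): repeat (last at 1), move window start to 2
  Position 3 ('h'): window [2,3] length 2
  Position 4 ('h'): repeat (last at 3), move window start to 4
  Position 4 ('h'): window [4,4] length 1
  Position 5 ('c'): window [4,5] length 2
  Position 6 ('a'): window [4,6] length 3
Longest substring with no repeats: "ehf" with length 3

3


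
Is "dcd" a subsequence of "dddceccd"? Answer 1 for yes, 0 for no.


Check if "dcd" is a subsequence of "dddceccd"
Greedy scan:
  Position 0 ('d'): matches sub[0] = 'd'
  Position 1 ('d'): no match needed
  Position 2 ('d'): no match needed
  Position 3 ('c'): matches sub[1] = 'c'
  Position 4 ('e'): no match needed
  Position 5 ('c'): no match needed
  Position 6 ('c'): no match needed
  Position 7 ('d'): matches sub[2] = 'd'
All 3 characters matched => is a subsequence

1


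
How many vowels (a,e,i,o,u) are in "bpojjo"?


Input: bpojjo
Checking each character:
  'b' at position 0: consonant
  'p' at position 1: consonant
  'o' at position 2: vowel (running total: 1)
  'j' at position 3: consonant
  'j' at position 4: consonant
  'o' at position 5: vowel (running total: 2)
Total vowels: 2

2


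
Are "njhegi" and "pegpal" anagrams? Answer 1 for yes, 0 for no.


Strings: "njhegi", "pegpal"
Sorted first:  eghijn
Sorted second: aeglpp
Differ at position 0: 'e' vs 'a' => not anagrams

0


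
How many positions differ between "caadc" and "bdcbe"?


Comparing "caadc" and "bdcbe" position by position:
  Position 0: 'c' vs 'b' => DIFFER
  Position 1: 'a' vs 'd' => DIFFER
  Position 2: 'a' vs 'c' => DIFFER
  Position 3: 'd' vs 'b' => DIFFER
  Position 4: 'c' vs 'e' => DIFFER
Positions that differ: 5

5


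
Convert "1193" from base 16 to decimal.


Input: "1193" in base 16
Positional expansion:
  Digit '1' (value 1) x 16^3 = 4096
  Digit '1' (value 1) x 16^2 = 256
  Digit '9' (value 9) x 16^1 = 144
  Digit '3' (value 3) x 16^0 = 3
Sum = 4499

4499


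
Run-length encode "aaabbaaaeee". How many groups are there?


Input: aaabbaaaeee
Scanning for consecutive runs:
  Group 1: 'a' x 3 (positions 0-2)
  Group 2: 'b' x 2 (positions 3-4)
  Group 3: 'a' x 3 (positions 5-7)
  Group 4: 'e' x 3 (positions 8-10)
Total groups: 4

4


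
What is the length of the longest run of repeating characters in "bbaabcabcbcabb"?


Input: "bbaabcabcbcabb"
Scanning for longest run:
  Position 1 ('b'): continues run of 'b', length=2
  Position 2 ('a'): new char, reset run to 1
  Position 3 ('a'): continues run of 'a', length=2
  Position 4 ('b'): new char, reset run to 1
  Position 5 ('c'): new char, reset run to 1
  Position 6 ('a'): new char, reset run to 1
  Position 7 ('b'): new char, reset run to 1
  Position 8 ('c'): new char, reset run to 1
  Position 9 ('b'): new char, reset run to 1
  Position 10 ('c'): new char, reset run to 1
  Position 11 ('a'): new char, reset run to 1
  Position 12 ('b'): new char, reset run to 1
  Position 13 ('b'): continues run of 'b', length=2
Longest run: 'b' with length 2

2


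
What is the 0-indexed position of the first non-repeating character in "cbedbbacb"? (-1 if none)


Input: cbedbbacb
Character frequencies:
  'a': 1
  'b': 4
  'c': 2
  'd': 1
  'e': 1
Scanning left to right for freq == 1:
  Position 0 ('c'): freq=2, skip
  Position 1 ('b'): freq=4, skip
  Position 2 ('e'): unique! => answer = 2

2


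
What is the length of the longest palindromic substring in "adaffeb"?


Input: "adaffeb"
Checking substrings for palindromes:
  [0:3] "ada" (len 3) => palindrome
  [3:5] "ff" (len 2) => palindrome
Longest palindromic substring: "ada" with length 3

3


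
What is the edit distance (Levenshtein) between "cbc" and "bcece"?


Computing edit distance: "cbc" -> "bcece"
DP table:
           b    c    e    c    e
      0    1    2    3    4    5
  c   1    1    1    2    3    4
  b   2    1    2    2    3    4
  c   3    2    1    2    2    3
Edit distance = dp[3][5] = 3

3


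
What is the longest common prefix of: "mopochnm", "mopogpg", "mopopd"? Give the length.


Words: mopochnm, mopogpg, mopopd
  Position 0: all 'm' => match
  Position 1: all 'o' => match
  Position 2: all 'p' => match
  Position 3: all 'o' => match
  Position 4: ('c', 'g', 'p') => mismatch, stop
LCP = "mopo" (length 4)

4


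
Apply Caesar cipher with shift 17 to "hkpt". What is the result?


Caesar cipher: shift "hkpt" by 17
  'h' (pos 7) + 17 = pos 24 = 'y'
  'k' (pos 10) + 17 = pos 1 = 'b'
  'p' (pos 15) + 17 = pos 6 = 'g'
  't' (pos 19) + 17 = pos 10 = 'k'
Result: ybgk

ybgk


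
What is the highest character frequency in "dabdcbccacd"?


Input: dabdcbccacd
Character counts:
  'a': 2
  'b': 2
  'c': 4
  'd': 3
Maximum frequency: 4

4


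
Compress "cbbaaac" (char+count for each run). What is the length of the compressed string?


Input: cbbaaac
Runs:
  'c' x 1 => "c1"
  'b' x 2 => "b2"
  'a' x 3 => "a3"
  'c' x 1 => "c1"
Compressed: "c1b2a3c1"
Compressed length: 8

8


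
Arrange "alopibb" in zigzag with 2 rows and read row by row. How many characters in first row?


Zigzag "alopibb" into 2 rows:
Placing characters:
  'a' => row 0
  'l' => row 1
  'o' => row 0
  'p' => row 1
  'i' => row 0
  'b' => row 1
  'b' => row 0
Rows:
  Row 0: "aoib"
  Row 1: "lpb"
First row length: 4

4


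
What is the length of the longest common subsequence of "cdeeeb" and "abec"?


LCS of "cdeeeb" and "abec"
DP table:
           a    b    e    c
      0    0    0    0    0
  c   0    0    0    0    1
  d   0    0    0    0    1
  e   0    0    0    1    1
  e   0    0    0    1    1
  e   0    0    0    1    1
  b   0    0    1    1    1
LCS length = dp[6][4] = 1

1


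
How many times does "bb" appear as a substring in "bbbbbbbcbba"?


Searching for "bb" in "bbbbbbbcbba"
Scanning each position:
  Position 0: "bb" => MATCH
  Position 1: "bb" => MATCH
  Position 2: "bb" => MATCH
  Position 3: "bb" => MATCH
  Position 4: "bb" => MATCH
  Position 5: "bb" => MATCH
  Position 6: "bc" => no
  Position 7: "cb" => no
  Position 8: "bb" => MATCH
  Position 9: "ba" => no
Total occurrences: 7

7


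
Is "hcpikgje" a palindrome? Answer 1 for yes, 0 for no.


Input: hcpikgje
Reversed: ejgkipch
  Compare pos 0 ('h') with pos 7 ('e'): MISMATCH
  Compare pos 1 ('c') with pos 6 ('j'): MISMATCH
  Compare pos 2 ('p') with pos 5 ('g'): MISMATCH
  Compare pos 3 ('i') with pos 4 ('k'): MISMATCH
Result: not a palindrome

0


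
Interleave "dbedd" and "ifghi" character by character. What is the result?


Interleaving "dbedd" and "ifghi":
  Position 0: 'd' from first, 'i' from second => "di"
  Position 1: 'b' from first, 'f' from second => "bf"
  Position 2: 'e' from first, 'g' from second => "eg"
  Position 3: 'd' from first, 'h' from second => "dh"
  Position 4: 'd' from first, 'i' from second => "di"
Result: dibfegdhdi

dibfegdhdi


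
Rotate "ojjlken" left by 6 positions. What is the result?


Input: "ojjlken", rotate left by 6
First 6 characters: "ojjlke"
Remaining characters: "n"
Concatenate remaining + first: "n" + "ojjlke" = "nojjlke"

nojjlke


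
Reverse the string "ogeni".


Input: ogeni
Reading characters right to left:
  Position 4: 'i'
  Position 3: 'n'
  Position 2: 'e'
  Position 1: 'g'
  Position 0: 'o'
Reversed: inego

inego


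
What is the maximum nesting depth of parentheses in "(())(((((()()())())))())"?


Input: "(())(((((()()())())))())"
Tracking depth:
  Position 0 '(': depth becomes 1
  Position 1 '(': depth becomes 2
  Position 2 ')': depth becomes 1
  Position 3 ')': depth becomes 0
  Position 4 '(': depth becomes 1
  Position 5 '(': depth becomes 2
  Position 6 '(': depth becomes 3
  Position 7 '(': depth becomes 4
  Position 8 '(': depth becomes 5
  Position 9 '(': depth becomes 6
  Position 10 ')': depth becomes 5
  Position 11 '(': depth becomes 6
  Position 12 ')': depth becomes 5
  Position 13 '(': depth becomes 6
  Position 14 ')': depth becomes 5
  Position 15 ')': depth becomes 4
  Position 16 '(': depth becomes 5
  Position 17 ')': depth becomes 4
  Position 18 ')': depth becomes 3
  Position 19 ')': depth becomes 2
  Position 20 ')': depth becomes 1
  Position 21 '(': depth becomes 2
  Position 22 ')': depth becomes 1
  Position 23 ')': depth becomes 0
Maximum depth reached: 6

6


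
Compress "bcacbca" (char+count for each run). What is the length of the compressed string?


Input: bcacbca
Runs:
  'b' x 1 => "b1"
  'c' x 1 => "c1"
  'a' x 1 => "a1"
  'c' x 1 => "c1"
  'b' x 1 => "b1"
  'c' x 1 => "c1"
  'a' x 1 => "a1"
Compressed: "b1c1a1c1b1c1a1"
Compressed length: 14

14


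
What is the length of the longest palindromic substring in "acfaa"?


Input: "acfaa"
Checking substrings for palindromes:
  [3:5] "aa" (len 2) => palindrome
Longest palindromic substring: "aa" with length 2

2


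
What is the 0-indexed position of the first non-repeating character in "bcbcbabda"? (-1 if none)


Input: bcbcbabda
Character frequencies:
  'a': 2
  'b': 4
  'c': 2
  'd': 1
Scanning left to right for freq == 1:
  Position 0 ('b'): freq=4, skip
  Position 1 ('c'): freq=2, skip
  Position 2 ('b'): freq=4, skip
  Position 3 ('c'): freq=2, skip
  Position 4 ('b'): freq=4, skip
  Position 5 ('a'): freq=2, skip
  Position 6 ('b'): freq=4, skip
  Position 7 ('d'): unique! => answer = 7

7


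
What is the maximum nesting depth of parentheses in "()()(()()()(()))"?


Input: "()()(()()()(()))"
Tracking depth:
  Position 0 '(': depth becomes 1
  Position 1 ')': depth becomes 0
  Position 2 '(': depth becomes 1
  Position 3 ')': depth becomes 0
  Position 4 '(': depth becomes 1
  Position 5 '(': depth becomes 2
  Position 6 ')': depth becomes 1
  Position 7 '(': depth becomes 2
  Position 8 ')': depth becomes 1
  Position 9 '(': depth becomes 2
  Position 10 ')': depth becomes 1
  Position 11 '(': depth becomes 2
  Position 12 '(': depth becomes 3
  Position 13 ')': depth becomes 2
  Position 14 ')': depth becomes 1
  Position 15 ')': depth becomes 0
Maximum depth reached: 3

3
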